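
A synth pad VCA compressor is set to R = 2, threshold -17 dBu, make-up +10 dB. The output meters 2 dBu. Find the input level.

Remove make-up: 2 − 10 = -8 dBu.
The compressed level sits -8 − (-17) = 9 dB over threshold.
Undo the ratio: input overshoot = 9 × 2 = 18 dB, giving input = 1 dBu.

1 dBu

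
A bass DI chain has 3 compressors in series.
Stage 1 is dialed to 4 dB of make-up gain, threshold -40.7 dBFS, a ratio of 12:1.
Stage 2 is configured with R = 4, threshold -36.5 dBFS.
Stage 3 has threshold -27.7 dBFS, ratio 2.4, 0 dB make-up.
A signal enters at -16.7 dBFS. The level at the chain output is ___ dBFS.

-36.05 dBFS

Stage 1: -16.7 dBFS is 24 dB over -40.7 dBFS; at 12:1 that becomes 2 dB over, giving -38.7 dBFS; +4 dB make-up → -34.7 dBFS.
Stage 2: -34.7 dBFS is 1.8 dB over -36.5 dBFS; at 4:1 that becomes 0.45 dB over, giving -36.05 dBFS.
Stage 3: -36.05 dBFS ≤ -27.7 dBFS, so stage 3 doesn't engage; output -36.05 dBFS.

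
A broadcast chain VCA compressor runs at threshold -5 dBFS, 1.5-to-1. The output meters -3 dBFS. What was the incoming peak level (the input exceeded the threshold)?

Post-compression overshoot = -3 − (-5) = 2 dB.
Undo the ratio: input overshoot = 2 × 1.5 = 3 dB, giving input = -2 dBFS.

-2 dBFS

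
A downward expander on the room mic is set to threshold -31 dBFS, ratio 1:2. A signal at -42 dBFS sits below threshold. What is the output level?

Undershoot = (-31) − (-42) = 11 dB.
At 1:2, that expands to 22 dB under threshold.
Output = -31 − 22 = -53 dBFS.

-53 dBFS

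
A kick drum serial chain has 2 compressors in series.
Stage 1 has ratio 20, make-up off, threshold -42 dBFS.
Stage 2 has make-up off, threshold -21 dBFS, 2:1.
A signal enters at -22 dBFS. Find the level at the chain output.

-41 dBFS

Stage 1: overshoot 20 dB → 20/20 = 1 dB → -41 dBFS.
Stage 2: -41 dBFS is at or below the -21 dBFS threshold — no compression; output -41 dBFS.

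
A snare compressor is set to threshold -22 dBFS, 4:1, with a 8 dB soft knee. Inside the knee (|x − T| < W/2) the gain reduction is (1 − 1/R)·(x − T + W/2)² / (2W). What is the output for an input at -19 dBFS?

x − T + W/2 = -19 − (-22) + 4 = 7.
GR = (1 − 1/4) × 7² / 16 = 0.75 × 49 / 16 = 2.296875 dB.
Output = -19 − 2.296875 = -21.296875 dBFS.

-21.296875 dBFS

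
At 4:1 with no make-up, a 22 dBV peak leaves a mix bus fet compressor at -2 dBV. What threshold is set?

Let T be the threshold. Output overshoot = (input overshoot)/R, so -2 − T = (22 − T)/4.
4·(-2 − T) = 22 − T → 3·T = -8 − 22 = -30.
T = -30/3 = -10 dBV.

-10 dBV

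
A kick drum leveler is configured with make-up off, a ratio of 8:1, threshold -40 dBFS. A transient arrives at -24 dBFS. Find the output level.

-38 dBFS

-24 dBFS sits 16 dB over threshold.
8:1 compression reduces that to 16/8 = 2 dB over.
Output = -40 + 2 = -38 dBFS.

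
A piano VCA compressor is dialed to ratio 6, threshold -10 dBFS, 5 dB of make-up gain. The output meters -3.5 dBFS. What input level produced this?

-1 dBFS

Before make-up, the level was -3.5 − 5 = -8.5 dBFS.
That's 1.5 dB above the -10 dBFS threshold.
Before 6:1 compression the overshoot was 1.5 × 6 = 9 dB, so input = -10 + 9 = -1 dBFS.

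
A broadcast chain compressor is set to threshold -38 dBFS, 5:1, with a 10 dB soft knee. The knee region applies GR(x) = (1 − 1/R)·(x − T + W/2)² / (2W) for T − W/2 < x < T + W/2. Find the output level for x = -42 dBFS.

x − T + W/2 = -42 − (-38) + 5 = 1.
GR = (1 − 1/5) × 1² / 20 = 0.8 × 1 / 20 = 0.04 dB.
Output = -42 − 0.04 = -42.04 dBFS.

-42.04 dBFS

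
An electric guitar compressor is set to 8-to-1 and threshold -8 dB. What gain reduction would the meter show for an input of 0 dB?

The signal is 8 dB above threshold.
At 8:1, output sits 8/8 = 1 dB above threshold.
GR = overshoot in − overshoot out = 8 − 1 = 7 dB.

7 dB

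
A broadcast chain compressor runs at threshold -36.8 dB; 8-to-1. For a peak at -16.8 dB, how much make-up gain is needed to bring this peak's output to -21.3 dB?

Without make-up, output = threshold + overshoot/8 = -36.8 + 2.5 = -34.3 dB.
Gap to target: 13 dB.

13 dB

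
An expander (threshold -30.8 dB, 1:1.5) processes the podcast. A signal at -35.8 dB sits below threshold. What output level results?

Below threshold, a 1:1.5 expander applies gain = (1.5−1)×(T − x) of attenuation.
(1.5−1) × 5 = 2.5 dB, so output = -35.8 − 2.5 = -38.3 dB.

-38.3 dB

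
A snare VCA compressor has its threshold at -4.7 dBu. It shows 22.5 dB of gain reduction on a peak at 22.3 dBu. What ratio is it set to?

Input overshoot = 22.3 − (-4.7) = 27 dB.
Output overshoot = 27 − 22.5 = 4.5 dB.
Ratio = input overshoot / output overshoot = 27 / 4.5 = 6.

6:1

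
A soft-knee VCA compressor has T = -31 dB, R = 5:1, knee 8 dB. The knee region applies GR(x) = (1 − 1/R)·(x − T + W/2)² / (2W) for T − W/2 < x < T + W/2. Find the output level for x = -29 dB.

-30.8 dB

x − T + W/2 = -29 − (-31) + 4 = 6.
GR = (1 − 1/5) × 6² / 16 = 0.8 × 36 / 16 = 1.8 dB.
Output = -29 − 1.8 = -30.8 dB.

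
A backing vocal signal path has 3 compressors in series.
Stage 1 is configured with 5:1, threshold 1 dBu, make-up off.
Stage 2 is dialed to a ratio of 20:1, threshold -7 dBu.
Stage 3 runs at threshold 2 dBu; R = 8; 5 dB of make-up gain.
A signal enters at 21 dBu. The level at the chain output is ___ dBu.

-1.4 dBu

Stage 1: 21 dBu is 20 dB over 1 dBu; at 5:1 that becomes 4 dB over, giving 5 dBu.
Stage 2: 5 dBu is 12 dB over -7 dBu; at 20:1 that becomes 0.6 dB over, giving -6.4 dBu.
Stage 3: -6.4 dBu ≤ 2 dBu, so stage 3 doesn't engage; make-up brings it to -1.4 dBu.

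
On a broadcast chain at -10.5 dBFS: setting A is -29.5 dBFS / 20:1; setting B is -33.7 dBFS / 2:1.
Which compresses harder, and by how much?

A: GR = 19 − 19/20 = 18.05 dB.
B: GR = 23.2 − 23.2/2 = 11.6 dB.
Difference: 6.45 dB in favour of A.

A, by 6.45 dB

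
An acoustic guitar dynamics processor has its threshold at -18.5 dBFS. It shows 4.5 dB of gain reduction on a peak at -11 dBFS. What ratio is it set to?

2.5:1

Input overshoot = -11 − (-18.5) = 7.5 dB.
Output overshoot = 7.5 − 4.5 = 3 dB.
Ratio = input overshoot / output overshoot = 7.5 / 3 = 2.5.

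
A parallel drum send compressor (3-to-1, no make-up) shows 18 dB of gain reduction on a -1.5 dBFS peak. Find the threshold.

-28.5 dBFS

Input is 27 dB above T (since output overshoot × R = input overshoot: (-19.5 − T)·3 = -1.5 − T gives T = -28.5 dBFS).
Check: -28.5 + (-1.5 − (-28.5))/3 = -28.5 + 9 = -19.5 dBFS. ✓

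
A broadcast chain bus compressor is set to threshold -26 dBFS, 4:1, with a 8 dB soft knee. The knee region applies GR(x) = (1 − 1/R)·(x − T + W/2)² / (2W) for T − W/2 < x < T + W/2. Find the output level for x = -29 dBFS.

x − T + W/2 = -29 − (-26) + 4 = 1.
GR = (1 − 1/4) × 1² / 16 = 0.75 × 1 / 16 = 0.046875 dB.
Output = -29 − 0.046875 = -29.046875 dBFS.

-29.046875 dBFS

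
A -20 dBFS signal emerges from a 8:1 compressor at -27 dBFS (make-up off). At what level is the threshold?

-28 dBFS

Input is 8 dB above T (since output overshoot × R = input overshoot: (-27 − T)·8 = -20 − T gives T = -28 dBFS).
Check: -28 + (-20 − (-28))/8 = -28 + 1 = -27 dBFS. ✓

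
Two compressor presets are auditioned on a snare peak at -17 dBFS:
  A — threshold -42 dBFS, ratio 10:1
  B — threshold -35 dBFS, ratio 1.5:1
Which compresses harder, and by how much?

A: GR = 25 − 25/10 = 22.5 dB.
B: GR = 18 − 18/1.5 = 6 dB.
A reduces 16.5 dB more.

A, by 16.5 dB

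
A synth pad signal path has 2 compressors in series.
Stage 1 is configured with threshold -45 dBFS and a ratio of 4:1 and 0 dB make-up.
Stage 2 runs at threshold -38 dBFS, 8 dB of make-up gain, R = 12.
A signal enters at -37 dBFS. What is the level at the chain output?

-35 dBFS

Stage 1: 8 dB above -45 dBFS, reduced 4:1 to 2 dB above → -43 dBFS.
Stage 2: -43 dBFS is at or below the -38 dBFS threshold — no compression; make-up brings it to -35 dBFS.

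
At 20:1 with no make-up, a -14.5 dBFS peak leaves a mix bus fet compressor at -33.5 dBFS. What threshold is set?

Input is 20 dB above T (since output overshoot × R = input overshoot: (-33.5 − T)·20 = -14.5 − T gives T = -34.5 dBFS).
Check: -34.5 + (-14.5 − (-34.5))/20 = -34.5 + 1 = -33.5 dBFS. ✓

-34.5 dBFS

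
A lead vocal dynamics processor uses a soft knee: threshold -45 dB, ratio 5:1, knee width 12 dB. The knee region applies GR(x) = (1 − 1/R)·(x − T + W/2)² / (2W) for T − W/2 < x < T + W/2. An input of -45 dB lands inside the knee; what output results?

x − T + W/2 = -45 − (-45) + 6 = 6.
GR = (1 − 1/5) × 6² / 24 = 0.8 × 36 / 24 = 1.2 dB.
Output = -45 − 1.2 = -46.2 dB.

-46.2 dB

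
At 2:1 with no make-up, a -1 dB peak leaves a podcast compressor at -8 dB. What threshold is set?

Let T be the threshold. Output overshoot = (input overshoot)/R, so -8 − T = (-1 − T)/2.
2·(-8 − T) = -1 − T → 1·T = -16 − (-1) = -15.
T = -15/1 = -15 dB.

-15 dB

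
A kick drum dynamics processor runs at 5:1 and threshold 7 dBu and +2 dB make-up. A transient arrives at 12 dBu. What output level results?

10 dBu

12 dBu sits 5 dB over threshold.
The 5 dB excess becomes 1 dB after 5:1 reduction.
Output = 7 + 1 = 8 dBu; make-up adds 2 dB, giving 10 dBu.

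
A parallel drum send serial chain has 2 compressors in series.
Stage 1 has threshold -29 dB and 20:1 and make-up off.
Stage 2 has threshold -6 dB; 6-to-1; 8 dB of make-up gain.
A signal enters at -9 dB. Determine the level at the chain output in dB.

Stage 1: overshoot 20 dB → 20/20 = 1 dB → -28 dB.
Stage 2: -28 dB is at or below the -6 dB threshold — no compression; make-up brings it to -20 dB.

-20 dB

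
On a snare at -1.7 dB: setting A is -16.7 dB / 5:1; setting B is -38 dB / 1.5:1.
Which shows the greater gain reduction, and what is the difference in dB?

B, by 0.1 dB

A: 15 dB over, compressed to 3 dB over, so 12 dB of GR.
B: 36.3 dB over, compressed to 24.2 dB over, so 12.1 dB of GR.
B reduces 0.1 dB more.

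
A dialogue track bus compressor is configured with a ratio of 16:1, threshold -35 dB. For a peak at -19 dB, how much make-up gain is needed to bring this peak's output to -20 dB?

14 dB

Without make-up, output = threshold + overshoot/16 = -35 + 1 = -34 dB.
Gap to target: 14 dB.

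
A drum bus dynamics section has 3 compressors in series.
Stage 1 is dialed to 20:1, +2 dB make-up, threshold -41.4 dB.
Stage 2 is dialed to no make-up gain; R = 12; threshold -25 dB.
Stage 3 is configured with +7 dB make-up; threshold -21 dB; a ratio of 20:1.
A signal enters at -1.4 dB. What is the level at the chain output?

-30.4 dB

Stage 1: 40 dB above -41.4 dB, reduced 20:1 to 2 dB above → -39.4 dB; +2 dB make-up → -37.4 dB.
Stage 2: -37.4 dB ≤ -25 dB, so stage 2 doesn't engage; output -37.4 dB.
Stage 3: -37.4 dB ≤ -21 dB, so stage 3 doesn't engage; make-up brings it to -30.4 dB.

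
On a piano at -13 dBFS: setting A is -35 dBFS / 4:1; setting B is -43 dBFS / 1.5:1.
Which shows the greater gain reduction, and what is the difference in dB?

A: overshoot 22 dB → output overshoot 5.5 dB → GR 16.5 dB.
B: overshoot 30 dB → output overshoot 20 dB → GR 10 dB.
A reduces 6.5 dB more.

A, by 6.5 dB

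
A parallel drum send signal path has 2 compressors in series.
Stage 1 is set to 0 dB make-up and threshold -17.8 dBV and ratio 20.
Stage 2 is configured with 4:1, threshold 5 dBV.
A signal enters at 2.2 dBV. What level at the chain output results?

-16.8 dBV

Stage 1: 20 dB above -17.8 dBV, reduced 20:1 to 1 dB above → -16.8 dBV.
Stage 2: -16.8 dBV ≤ 5 dBV, so stage 2 doesn't engage; output -16.8 dBV.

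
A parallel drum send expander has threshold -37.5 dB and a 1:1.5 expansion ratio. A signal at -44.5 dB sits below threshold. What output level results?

-48 dB

Undershoot = (-37.5) − (-44.5) = 7 dB.
At 1:1.5, that expands to 10.5 dB under threshold.
Output = -37.5 − 10.5 = -48 dB.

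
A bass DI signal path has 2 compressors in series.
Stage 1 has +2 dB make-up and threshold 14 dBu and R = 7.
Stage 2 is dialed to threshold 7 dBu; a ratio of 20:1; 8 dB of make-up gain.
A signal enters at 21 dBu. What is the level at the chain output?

Stage 1: 21 dBu is 7 dB over 14 dBu; at 7:1 that becomes 1 dB over, giving 15 dBu; +2 dB make-up → 17 dBu.
Stage 2: 17 dBu is 10 dB over 7 dBu; at 20:1 that becomes 0.5 dB over, giving 7.5 dBu; +8 dB make-up → 15.5 dBu.

15.5 dBu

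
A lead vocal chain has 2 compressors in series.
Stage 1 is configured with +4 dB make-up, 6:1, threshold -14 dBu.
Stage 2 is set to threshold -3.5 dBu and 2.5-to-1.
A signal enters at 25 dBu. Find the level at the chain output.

-3.5 dBu

Stage 1: 25 dBu is 39 dB over -14 dBu; at 6:1 that becomes 6.5 dB over, giving -7.5 dBu; +4 dB make-up → -3.5 dBu.
Stage 2: -3.5 dBu ≤ -3.5 dBu, so stage 2 doesn't engage; output -3.5 dBu.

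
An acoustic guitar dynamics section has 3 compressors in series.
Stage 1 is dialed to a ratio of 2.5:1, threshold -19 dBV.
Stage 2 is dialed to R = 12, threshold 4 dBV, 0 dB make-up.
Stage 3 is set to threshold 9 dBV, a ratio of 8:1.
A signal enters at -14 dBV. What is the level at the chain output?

Stage 1: 5 dB above -19 dBV, reduced 2.5:1 to 2 dB above → -17 dBV.
Stage 2: -17 dBV is at or below the 4 dBV threshold — no compression; output -17 dBV.
Stage 3: -17 dBV ≤ 9 dBV, so stage 3 doesn't engage; output -17 dBV.

-17 dBV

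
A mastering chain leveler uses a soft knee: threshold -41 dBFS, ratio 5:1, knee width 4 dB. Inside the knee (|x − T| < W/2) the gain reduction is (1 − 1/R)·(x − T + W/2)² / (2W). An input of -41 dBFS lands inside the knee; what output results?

-41.4 dBFS

x − T + W/2 = -41 − (-41) + 2 = 2.
GR = (1 − 1/5) × 2² / 8 = 0.8 × 4 / 8 = 0.4 dB.
Output = -41 − 0.4 = -41.4 dBFS.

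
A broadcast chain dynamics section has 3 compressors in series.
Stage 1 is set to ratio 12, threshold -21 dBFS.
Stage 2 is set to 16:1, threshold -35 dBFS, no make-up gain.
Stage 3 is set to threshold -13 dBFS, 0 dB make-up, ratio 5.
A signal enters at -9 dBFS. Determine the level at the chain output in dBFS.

-34.0625 dBFS

Stage 1: 12 dB above -21 dBFS, reduced 12:1 to 1 dB above → -20 dBFS.
Stage 2: overshoot 15 dB → 15/16 = 0.9375 dB → -34.0625 dBFS.
Stage 3: -34.0625 dBFS is at or below the -13 dBFS threshold — no compression; output -34.0625 dBFS.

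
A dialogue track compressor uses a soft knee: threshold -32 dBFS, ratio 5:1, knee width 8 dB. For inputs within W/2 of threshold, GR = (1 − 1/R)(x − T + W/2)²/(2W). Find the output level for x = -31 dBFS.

x − T + W/2 = -31 − (-32) + 4 = 5.
GR = (1 − 1/5) × 5² / 16 = 0.8 × 25 / 16 = 1.25 dB.
Output = -31 − 1.25 = -32.25 dBFS.

-32.25 dBFS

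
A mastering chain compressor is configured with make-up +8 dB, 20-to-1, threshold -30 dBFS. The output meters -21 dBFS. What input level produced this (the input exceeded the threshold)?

-10 dBFS

Before make-up, the level was -21 − 8 = -29 dBFS.
Post-compression overshoot = -29 − (-30) = 1 dB.
Input overshoot = R × output overshoot = 20 dB → input = -30 + 20 = -10 dBFS.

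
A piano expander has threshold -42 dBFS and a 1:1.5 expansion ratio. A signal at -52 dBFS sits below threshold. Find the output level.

The input is 10 dB below the -42 dBFS threshold.
A 1:1.5 expander multiplies undershoot by 1.5: 10 × 1.5 = 15 dB below threshold.
Output = -42 − 15 = -57 dBFS.

-57 dBFS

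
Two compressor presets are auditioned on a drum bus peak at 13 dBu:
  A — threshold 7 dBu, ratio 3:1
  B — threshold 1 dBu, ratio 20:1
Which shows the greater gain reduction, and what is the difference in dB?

A: 6 dB over, compressed to 2 dB over, so 4 dB of GR.
B: 12 dB over, compressed to 0.6 dB over, so 11.4 dB of GR.
B applies 7.4 dB more gain reduction.

B, by 7.4 dB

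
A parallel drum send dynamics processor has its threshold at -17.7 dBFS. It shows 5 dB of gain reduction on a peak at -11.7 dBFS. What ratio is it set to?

6:1

Input overshoot = -11.7 − (-17.7) = 6 dB.
Output overshoot = 6 − 5 = 1 dB.
Ratio = input overshoot / output overshoot = 6 / 1 = 6.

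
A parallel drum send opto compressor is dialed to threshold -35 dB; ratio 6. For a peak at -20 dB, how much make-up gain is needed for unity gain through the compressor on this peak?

12.5 dB

The peak compresses to -35 + 15/6 = -32.5 dB.
To reach -20 dB requires -20 − (-32.5) = 12.5 dB of make-up.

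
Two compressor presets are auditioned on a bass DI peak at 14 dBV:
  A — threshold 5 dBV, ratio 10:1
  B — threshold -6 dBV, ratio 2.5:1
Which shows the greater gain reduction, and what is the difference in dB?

A: overshoot 9 dB → output overshoot 0.9 dB → GR 8.1 dB.
B: overshoot 20 dB → output overshoot 8 dB → GR 12 dB.
B applies 3.9 dB more gain reduction.

B, by 3.9 dB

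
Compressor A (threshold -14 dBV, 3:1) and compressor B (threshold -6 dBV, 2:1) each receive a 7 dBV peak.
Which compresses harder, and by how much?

A: 21 dB over, compressed to 7 dB over, so 14 dB of GR.
B: 13 dB over, compressed to 6.5 dB over, so 6.5 dB of GR.
A applies 7.5 dB more gain reduction.

A, by 7.5 dB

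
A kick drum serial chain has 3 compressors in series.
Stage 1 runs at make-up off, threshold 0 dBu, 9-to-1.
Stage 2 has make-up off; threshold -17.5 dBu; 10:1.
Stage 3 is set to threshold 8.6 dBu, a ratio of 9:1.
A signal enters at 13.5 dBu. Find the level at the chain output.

Stage 1: 13.5 dB above 0 dBu, reduced 9:1 to 1.5 dB above → 1.5 dBu.
Stage 2: overshoot 19 dB → 19/10 = 1.9 dB → -15.6 dBu.
Stage 3: below threshold (-15.6 ≤ 8.6); passes unchanged; output -15.6 dBu.

-15.6 dBu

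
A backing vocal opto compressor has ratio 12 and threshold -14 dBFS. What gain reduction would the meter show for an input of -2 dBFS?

-2 dBFS exceeds the threshold by 12 dB.
At 12:1, output sits 12/12 = 1 dB above threshold.
GR = overshoot in − overshoot out = 12 − 1 = 11 dB.

11 dB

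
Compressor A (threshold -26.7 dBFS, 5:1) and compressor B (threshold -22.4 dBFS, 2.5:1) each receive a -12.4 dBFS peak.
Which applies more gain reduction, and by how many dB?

A, by 5.44 dB

A: GR = 14.3 − 14.3/5 = 11.44 dB.
B: GR = 10 − 10/2.5 = 6 dB.
A reduces 5.44 dB more.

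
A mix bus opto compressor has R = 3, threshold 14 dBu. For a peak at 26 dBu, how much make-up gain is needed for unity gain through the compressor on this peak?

Overshoot 12 dB → 12/3 = 4 dB after compression, so the compressed level is 14 + 4 = 18 dBu.
Make-up = target − compressed = 26 − 18 = 8 dB.

8 dB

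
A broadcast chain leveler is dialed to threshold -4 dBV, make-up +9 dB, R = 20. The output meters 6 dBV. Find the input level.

Stripping the +9 dB make-up gives -3 dBV at the gain stage.
Post-compression overshoot = -3 − (-4) = 1 dB.
Input overshoot = R × output overshoot = 20 dB → input = -4 + 20 = 16 dBV.

16 dBV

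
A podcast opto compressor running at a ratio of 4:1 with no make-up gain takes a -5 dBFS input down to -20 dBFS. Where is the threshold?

Gain reduction = -5 − (-20) = 15 dB; output overshoot = GR / (R − 1) = 15 / 3 = 5 dB.
Threshold = output − output overshoot = -20 − 5 = -25 dBFS.

-25 dBFS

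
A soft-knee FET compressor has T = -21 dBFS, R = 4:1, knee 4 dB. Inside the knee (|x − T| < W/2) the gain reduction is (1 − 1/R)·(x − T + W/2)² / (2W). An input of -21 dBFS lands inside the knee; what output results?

x − T + W/2 = -21 − (-21) + 2 = 2.
GR = (1 − 1/4) × 2² / 8 = 0.75 × 4 / 8 = 0.375 dB.
Output = -21 − 0.375 = -21.375 dBFS.

-21.375 dBFS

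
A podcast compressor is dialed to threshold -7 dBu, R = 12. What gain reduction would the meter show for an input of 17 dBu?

17 dBu exceeds the threshold by 24 dB.
A 12:1 ratio leaves 2 dB of that excess.
GR = overshoot in − overshoot out = 24 − 2 = 22 dB.

22 dB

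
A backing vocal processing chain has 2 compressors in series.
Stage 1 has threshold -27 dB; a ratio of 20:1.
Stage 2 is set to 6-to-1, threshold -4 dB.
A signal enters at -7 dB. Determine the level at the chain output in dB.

Stage 1: 20 dB above -27 dB, reduced 20:1 to 1 dB above → -26 dB.
Stage 2: -26 dB is at or below the -4 dB threshold — no compression; output -26 dB.

-26 dB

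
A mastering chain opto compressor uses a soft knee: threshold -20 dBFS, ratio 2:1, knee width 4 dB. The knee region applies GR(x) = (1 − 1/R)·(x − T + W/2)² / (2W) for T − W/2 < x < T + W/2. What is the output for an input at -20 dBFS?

x − T + W/2 = -20 − (-20) + 2 = 2.
GR = (1 − 1/2) × 2² / 8 = 0.5 × 4 / 8 = 0.25 dB.
Output = -20 − 0.25 = -20.25 dBFS.

-20.25 dBFS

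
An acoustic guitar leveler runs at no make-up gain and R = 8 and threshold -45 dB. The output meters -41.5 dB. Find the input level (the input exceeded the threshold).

-17 dB

Post-compression overshoot = -41.5 − (-45) = 3.5 dB.
Input overshoot = R × output overshoot = 28 dB → input = -45 + 28 = -17 dB.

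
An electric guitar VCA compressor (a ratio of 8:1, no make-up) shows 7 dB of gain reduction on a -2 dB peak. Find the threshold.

-10 dB

Let T be the threshold. Output overshoot = (input overshoot)/R, so -9 − T = (-2 − T)/8.
8·(-9 − T) = -2 − T → 7·T = -72 − (-2) = -70.
T = -70/7 = -10 dB.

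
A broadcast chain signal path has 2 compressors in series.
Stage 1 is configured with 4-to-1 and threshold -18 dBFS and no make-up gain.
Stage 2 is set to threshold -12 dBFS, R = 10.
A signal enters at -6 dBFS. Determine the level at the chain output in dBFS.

Stage 1: 12 dB above -18 dBFS, reduced 4:1 to 3 dB above → -15 dBFS.
Stage 2: -15 dBFS is at or below the -12 dBFS threshold — no compression; output -15 dBFS.

-15 dBFS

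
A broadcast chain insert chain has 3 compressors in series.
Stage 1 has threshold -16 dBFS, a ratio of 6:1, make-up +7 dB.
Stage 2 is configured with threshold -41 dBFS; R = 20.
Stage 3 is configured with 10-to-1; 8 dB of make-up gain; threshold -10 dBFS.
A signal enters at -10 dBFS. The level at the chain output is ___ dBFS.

Stage 1: overshoot 6 dB → 6/6 = 1 dB → -15 dBFS; +7 dB make-up → -8 dBFS.
Stage 2: 33 dB above -41 dBFS, reduced 20:1 to 1.65 dB above → -39.35 dBFS.
Stage 3: below threshold (-39.35 ≤ -10); passes unchanged; make-up brings it to -31.35 dBFS.

-31.35 dBFS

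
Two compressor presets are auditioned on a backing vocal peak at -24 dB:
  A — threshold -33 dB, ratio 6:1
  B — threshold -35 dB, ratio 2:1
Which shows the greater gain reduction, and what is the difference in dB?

A, by 2 dB

A: 9 dB over, compressed to 1.5 dB over, so 7.5 dB of GR.
B: 11 dB over, compressed to 5.5 dB over, so 5.5 dB of GR.
Difference: 2 dB in favour of A.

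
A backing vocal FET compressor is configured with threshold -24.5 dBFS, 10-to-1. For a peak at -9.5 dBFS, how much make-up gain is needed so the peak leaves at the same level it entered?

Without make-up, output = threshold + overshoot/10 = -24.5 + 1.5 = -23 dBFS.
Gap to target: 13.5 dB.

13.5 dB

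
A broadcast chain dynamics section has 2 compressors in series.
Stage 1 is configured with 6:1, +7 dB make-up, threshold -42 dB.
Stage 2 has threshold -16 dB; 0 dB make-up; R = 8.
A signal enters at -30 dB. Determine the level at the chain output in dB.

-33 dB

Stage 1: -30 dB is 12 dB over -42 dB; at 6:1 that becomes 2 dB over, giving -40 dB; +7 dB make-up → -33 dB.
Stage 2: below threshold (-33 ≤ -16); passes unchanged; output -33 dB.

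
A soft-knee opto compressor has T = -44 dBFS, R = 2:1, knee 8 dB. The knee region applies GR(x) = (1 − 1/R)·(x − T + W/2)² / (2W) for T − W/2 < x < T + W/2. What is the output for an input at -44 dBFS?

x − T + W/2 = -44 − (-44) + 4 = 4.
GR = (1 − 1/2) × 4² / 16 = 0.5 × 16 / 16 = 0.5 dB.
Output = -44 − 0.5 = -44.5 dBFS.

-44.5 dBFS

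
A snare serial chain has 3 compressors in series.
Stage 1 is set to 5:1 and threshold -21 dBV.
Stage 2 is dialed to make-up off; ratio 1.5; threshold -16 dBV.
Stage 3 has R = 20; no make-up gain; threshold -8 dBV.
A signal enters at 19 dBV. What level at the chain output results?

-14 dBV

Stage 1: 19 dBV is 40 dB over -21 dBV; at 5:1 that becomes 8 dB over, giving -13 dBV.
Stage 2: -13 dBV is 3 dB over -16 dBV; at 1.5:1 that becomes 2 dB over, giving -14 dBV.
Stage 3: -14 dBV is at or below the -8 dBV threshold — no compression; output -14 dBV.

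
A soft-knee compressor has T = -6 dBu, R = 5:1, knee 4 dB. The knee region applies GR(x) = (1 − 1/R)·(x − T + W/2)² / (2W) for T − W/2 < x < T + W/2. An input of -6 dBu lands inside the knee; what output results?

-6.4 dBu

x − T + W/2 = -6 − (-6) + 2 = 2.
GR = (1 − 1/5) × 2² / 8 = 0.8 × 4 / 8 = 0.4 dB.
Output = -6 − 0.4 = -6.4 dBu.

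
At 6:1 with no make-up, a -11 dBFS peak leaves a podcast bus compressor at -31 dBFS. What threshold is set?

Input is 24 dB above T (since output overshoot × R = input overshoot: (-31 − T)·6 = -11 − T gives T = -35 dBFS).
Check: -35 + (-11 − (-35))/6 = -35 + 4 = -31 dBFS. ✓

-35 dBFS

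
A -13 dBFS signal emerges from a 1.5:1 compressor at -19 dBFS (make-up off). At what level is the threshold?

Let T be the threshold. Output overshoot = (input overshoot)/R, so -19 − T = (-13 − T)/1.5.
1.5·(-19 − T) = -13 − T → 0.5·T = -28.5 − (-13) = -15.5.
T = -15.5/0.5 = -31 dBFS.

-31 dBFS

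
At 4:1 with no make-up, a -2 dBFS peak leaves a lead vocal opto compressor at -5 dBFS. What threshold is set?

Let T be the threshold. Output overshoot = (input overshoot)/R, so -5 − T = (-2 − T)/4.
4·(-5 − T) = -2 − T → 3·T = -20 − (-2) = -18.
T = -18/3 = -6 dBFS.

-6 dBFS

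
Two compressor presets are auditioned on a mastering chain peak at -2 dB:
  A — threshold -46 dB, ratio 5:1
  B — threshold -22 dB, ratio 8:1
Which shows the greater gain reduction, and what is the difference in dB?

A, by 17.7 dB

A: overshoot 44 dB → output overshoot 8.8 dB → GR 35.2 dB.
B: overshoot 20 dB → output overshoot 2.5 dB → GR 17.5 dB.
A applies 17.7 dB more gain reduction.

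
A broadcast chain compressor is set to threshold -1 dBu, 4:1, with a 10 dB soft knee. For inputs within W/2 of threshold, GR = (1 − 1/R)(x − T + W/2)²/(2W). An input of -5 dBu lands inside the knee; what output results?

x − T + W/2 = -5 − (-1) + 5 = 1.
GR = (1 − 1/4) × 1² / 20 = 0.75 × 1 / 20 = 0.0375 dB.
Output = -5 − 0.0375 = -5.0375 dBu.

-5.0375 dBu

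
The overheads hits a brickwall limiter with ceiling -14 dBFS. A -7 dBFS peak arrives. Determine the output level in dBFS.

A brickwall limiter is an ∞:1 compressor: any input above the ceiling is clamped to -14 dBFS.

-14 dBFS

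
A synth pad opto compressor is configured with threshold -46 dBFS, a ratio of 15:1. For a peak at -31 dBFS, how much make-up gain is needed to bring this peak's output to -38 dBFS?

7 dB

Without make-up, output = threshold + overshoot/15 = -46 + 1 = -45 dBFS.
Gap to target: 7 dB.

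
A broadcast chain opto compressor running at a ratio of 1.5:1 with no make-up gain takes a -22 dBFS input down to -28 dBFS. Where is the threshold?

Let T be the threshold. Output overshoot = (input overshoot)/R, so -28 − T = (-22 − T)/1.5.
1.5·(-28 − T) = -22 − T → 0.5·T = -42 − (-22) = -20.
T = -20/0.5 = -40 dBFS.

-40 dBFS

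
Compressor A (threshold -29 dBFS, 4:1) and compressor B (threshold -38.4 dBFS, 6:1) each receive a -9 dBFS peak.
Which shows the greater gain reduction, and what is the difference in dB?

A: 20 dB over, compressed to 5 dB over, so 15 dB of GR.
B: 29.4 dB over, compressed to 4.9 dB over, so 24.5 dB of GR.
B reduces 9.5 dB more.

B, by 9.5 dB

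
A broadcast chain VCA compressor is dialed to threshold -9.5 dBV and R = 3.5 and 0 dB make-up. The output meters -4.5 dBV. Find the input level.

8 dBV

The compressed level sits -4.5 − (-9.5) = 5 dB over threshold.
Undo the ratio: input overshoot = 5 × 3.5 = 17.5 dB, giving input = 8 dBV.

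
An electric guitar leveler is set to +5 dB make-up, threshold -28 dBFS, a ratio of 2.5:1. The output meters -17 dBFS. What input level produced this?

-13 dBFS

Remove make-up: -17 − 5 = -22 dBFS.
The compressed level sits -22 − (-28) = 6 dB over threshold.
Undo the ratio: input overshoot = 6 × 2.5 = 15 dB, giving input = -13 dBFS.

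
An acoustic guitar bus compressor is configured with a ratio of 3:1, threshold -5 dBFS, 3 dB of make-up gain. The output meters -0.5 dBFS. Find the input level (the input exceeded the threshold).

-0.5 dBFS

Stripping the +3 dB make-up gives -3.5 dBFS at the gain stage.
The compressed level sits -3.5 − (-5) = 1.5 dB over threshold.
Undo the ratio: input overshoot = 1.5 × 3 = 4.5 dB, giving input = -0.5 dBFS.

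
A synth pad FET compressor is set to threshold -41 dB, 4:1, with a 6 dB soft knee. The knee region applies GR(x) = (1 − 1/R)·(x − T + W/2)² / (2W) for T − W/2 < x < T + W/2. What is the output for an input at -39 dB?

x − T + W/2 = -39 − (-41) + 3 = 5.
GR = (1 − 1/4) × 5² / 12 = 0.75 × 25 / 12 = 1.5625 dB.
Output = -39 − 1.5625 = -40.5625 dB.

-40.5625 dB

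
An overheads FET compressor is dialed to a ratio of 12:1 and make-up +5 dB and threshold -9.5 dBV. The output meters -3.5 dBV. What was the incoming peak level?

2.5 dBV

Remove make-up: -3.5 − 5 = -8.5 dBV.
Post-compression overshoot = -8.5 − (-9.5) = 1 dB.
Input overshoot = R × output overshoot = 12 dB → input = -9.5 + 12 = 2.5 dBV.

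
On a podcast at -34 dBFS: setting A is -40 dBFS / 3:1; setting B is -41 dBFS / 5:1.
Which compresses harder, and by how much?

A: overshoot 6 dB → output overshoot 2 dB → GR 4 dB.
B: overshoot 7 dB → output overshoot 1.4 dB → GR 5.6 dB.
B applies 1.6 dB more gain reduction.

B, by 1.6 dB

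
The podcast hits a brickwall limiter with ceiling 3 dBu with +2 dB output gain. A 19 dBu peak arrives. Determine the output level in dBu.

5 dBu

A brickwall limiter is an ∞:1 compressor: any input above the ceiling is clamped to 3 dBu.
Output gain then adds 2 dB: 3 + 2 = 5 dBu.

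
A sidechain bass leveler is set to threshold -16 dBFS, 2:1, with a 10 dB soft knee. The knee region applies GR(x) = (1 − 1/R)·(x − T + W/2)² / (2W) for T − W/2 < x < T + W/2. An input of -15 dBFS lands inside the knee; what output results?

x − T + W/2 = -15 − (-16) + 5 = 6.
GR = (1 − 1/2) × 6² / 20 = 0.5 × 36 / 20 = 0.9 dB.
Output = -15 − 0.9 = -15.9 dBFS.

-15.9 dBFS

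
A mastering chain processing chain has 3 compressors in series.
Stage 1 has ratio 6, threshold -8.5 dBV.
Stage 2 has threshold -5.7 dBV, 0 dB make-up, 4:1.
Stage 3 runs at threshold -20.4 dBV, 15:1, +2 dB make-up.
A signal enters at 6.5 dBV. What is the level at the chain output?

-17.44 dBV

Stage 1: overshoot 15 dB → 15/6 = 2.5 dB → -6 dBV.
Stage 2: below threshold (-6 ≤ -5.7); passes unchanged; output -6 dBV.
Stage 3: 14.4 dB above -20.4 dBV, reduced 15:1 to 0.96 dB above → -19.44 dBV; +2 dB make-up → -17.44 dBV.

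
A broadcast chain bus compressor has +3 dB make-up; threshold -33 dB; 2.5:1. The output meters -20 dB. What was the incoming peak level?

-8 dB

Remove make-up: -20 − 3 = -23 dB.
That's 10 dB above the -33 dB threshold.
Undo the ratio: input overshoot = 10 × 2.5 = 25 dB, giving input = -8 dB.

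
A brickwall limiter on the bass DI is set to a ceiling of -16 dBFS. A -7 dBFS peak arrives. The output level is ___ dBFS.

At ∞:1, everything above -16 dBFS is held at the ceiling.

-16 dBFS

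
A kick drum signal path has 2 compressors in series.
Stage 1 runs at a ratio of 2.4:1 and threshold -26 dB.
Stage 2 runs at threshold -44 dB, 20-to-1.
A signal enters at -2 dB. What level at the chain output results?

Stage 1: overshoot 24 dB → 24/2.4 = 10 dB → -16 dB.
Stage 2: overshoot 28 dB → 28/20 = 1.4 dB → -42.6 dB.

-42.6 dB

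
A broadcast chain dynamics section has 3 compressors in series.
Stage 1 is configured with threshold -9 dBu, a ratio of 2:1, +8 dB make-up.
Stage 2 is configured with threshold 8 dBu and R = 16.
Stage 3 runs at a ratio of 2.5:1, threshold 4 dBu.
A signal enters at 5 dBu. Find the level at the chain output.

4.8 dBu

Stage 1: 14 dB above -9 dBu, reduced 2:1 to 7 dB above → -2 dBu; +8 dB make-up → 6 dBu.
Stage 2: 6 dBu ≤ 8 dBu, so stage 2 doesn't engage; output 6 dBu.
Stage 3: overshoot 2 dB → 2/2.5 = 0.8 dB → 4.8 dBu.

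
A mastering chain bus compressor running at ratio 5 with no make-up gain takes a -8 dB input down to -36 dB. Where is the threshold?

Let T be the threshold. Output overshoot = (input overshoot)/R, so -36 − T = (-8 − T)/5.
5·(-36 − T) = -8 − T → 4·T = -180 − (-8) = -172.
T = -172/4 = -43 dB.

-43 dB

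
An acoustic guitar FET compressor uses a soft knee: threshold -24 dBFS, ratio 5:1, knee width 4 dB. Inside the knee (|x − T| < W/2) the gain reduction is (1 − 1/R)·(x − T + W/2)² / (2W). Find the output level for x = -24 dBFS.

x − T + W/2 = -24 − (-24) + 2 = 2.
GR = (1 − 1/5) × 2² / 8 = 0.8 × 4 / 8 = 0.4 dB.
Output = -24 − 0.4 = -24.4 dBFS.

-24.4 dBFS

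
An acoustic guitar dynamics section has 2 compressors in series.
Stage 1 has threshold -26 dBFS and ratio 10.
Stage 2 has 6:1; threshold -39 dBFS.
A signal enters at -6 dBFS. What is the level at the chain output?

Stage 1: overshoot 20 dB → 20/10 = 2 dB → -24 dBFS.
Stage 2: 15 dB above -39 dBFS, reduced 6:1 to 2.5 dB above → -36.5 dBFS.

-36.5 dBFS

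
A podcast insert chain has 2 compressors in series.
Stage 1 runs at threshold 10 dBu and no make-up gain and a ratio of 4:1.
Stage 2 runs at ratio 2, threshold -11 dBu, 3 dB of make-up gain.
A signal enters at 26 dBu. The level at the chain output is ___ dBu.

Stage 1: 16 dB above 10 dBu, reduced 4:1 to 4 dB above → 14 dBu.
Stage 2: 25 dB above -11 dBu, reduced 2:1 to 12.5 dB above → 1.5 dBu; +3 dB make-up → 4.5 dBu.

4.5 dBu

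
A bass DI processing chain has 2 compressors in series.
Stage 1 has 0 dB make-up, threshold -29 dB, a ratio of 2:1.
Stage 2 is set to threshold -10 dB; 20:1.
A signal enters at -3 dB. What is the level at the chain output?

-16 dB

Stage 1: 26 dB above -29 dB, reduced 2:1 to 13 dB above → -16 dB.
Stage 2: -16 dB ≤ -10 dB, so stage 2 doesn't engage; output -16 dB.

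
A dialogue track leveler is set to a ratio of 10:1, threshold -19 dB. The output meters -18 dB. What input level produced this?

-9 dB

That's 1 dB above the -19 dB threshold.
Undo the ratio: input overshoot = 1 × 10 = 10 dB, giving input = -9 dB.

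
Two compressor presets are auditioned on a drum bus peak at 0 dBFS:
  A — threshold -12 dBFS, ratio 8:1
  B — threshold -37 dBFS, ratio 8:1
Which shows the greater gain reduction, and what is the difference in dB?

A: GR = 12 − 12/8 = 10.5 dB.
B: GR = 37 − 37/8 = 32.375 dB.
B reduces 21.875 dB more.

B, by 21.875 dB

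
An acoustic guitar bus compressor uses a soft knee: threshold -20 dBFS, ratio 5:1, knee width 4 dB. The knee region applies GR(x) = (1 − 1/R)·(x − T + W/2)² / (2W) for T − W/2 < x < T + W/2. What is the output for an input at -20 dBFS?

x − T + W/2 = -20 − (-20) + 2 = 2.
GR = (1 − 1/5) × 2² / 8 = 0.8 × 4 / 8 = 0.4 dB.
Output = -20 − 0.4 = -20.4 dBFS.

-20.4 dBFS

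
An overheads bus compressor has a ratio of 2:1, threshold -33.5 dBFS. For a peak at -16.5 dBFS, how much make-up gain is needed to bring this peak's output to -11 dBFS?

14 dB

Without make-up, output = threshold + overshoot/2 = -33.5 + 8.5 = -25 dBFS.
Gap to target: 14 dB.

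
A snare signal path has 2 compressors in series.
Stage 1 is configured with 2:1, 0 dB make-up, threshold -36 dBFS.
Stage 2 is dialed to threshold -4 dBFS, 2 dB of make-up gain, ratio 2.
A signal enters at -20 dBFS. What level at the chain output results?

Stage 1: 16 dB above -36 dBFS, reduced 2:1 to 8 dB above → -28 dBFS.
Stage 2: below threshold (-28 ≤ -4); passes unchanged; make-up brings it to -26 dBFS.

-26 dBFS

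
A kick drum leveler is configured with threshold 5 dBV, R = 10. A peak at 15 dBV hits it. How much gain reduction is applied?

9 dB

The signal is 10 dB above threshold.
At 10:1, output sits 10/10 = 1 dB above threshold.
GR = overshoot in − overshoot out = 10 − 1 = 9 dB.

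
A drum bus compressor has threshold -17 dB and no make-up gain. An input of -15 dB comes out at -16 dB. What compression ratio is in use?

Input overshoot = -15 − (-17) = 2 dB; output overshoot = -16 − (-17) = 1 dB.
Ratio = 2 / 1 = 2.

2:1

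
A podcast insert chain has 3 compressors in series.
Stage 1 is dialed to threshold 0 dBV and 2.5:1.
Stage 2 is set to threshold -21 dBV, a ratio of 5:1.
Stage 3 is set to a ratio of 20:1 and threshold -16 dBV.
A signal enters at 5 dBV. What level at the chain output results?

-16.4 dBV

Stage 1: 5 dB above 0 dBV, reduced 2.5:1 to 2 dB above → 2 dBV.
Stage 2: overshoot 23 dB → 23/5 = 4.6 dB → -16.4 dBV.
Stage 3: -16.4 dBV ≤ -16 dBV, so stage 3 doesn't engage; output -16.4 dBV.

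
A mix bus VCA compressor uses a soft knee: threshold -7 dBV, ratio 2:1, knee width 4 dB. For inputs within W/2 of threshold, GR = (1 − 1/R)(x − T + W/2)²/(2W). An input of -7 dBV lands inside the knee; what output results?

x − T + W/2 = -7 − (-7) + 2 = 2.
GR = (1 − 1/2) × 2² / 8 = 0.5 × 4 / 8 = 0.25 dB.
Output = -7 − 0.25 = -7.25 dBV.

-7.25 dBV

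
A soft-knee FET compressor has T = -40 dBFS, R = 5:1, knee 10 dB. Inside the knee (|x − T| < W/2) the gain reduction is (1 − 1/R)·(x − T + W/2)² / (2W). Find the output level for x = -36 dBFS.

-39.24 dBFS

x − T + W/2 = -36 − (-40) + 5 = 9.
GR = (1 − 1/5) × 9² / 20 = 0.8 × 81 / 20 = 3.24 dB.
Output = -36 − 3.24 = -39.24 dBFS.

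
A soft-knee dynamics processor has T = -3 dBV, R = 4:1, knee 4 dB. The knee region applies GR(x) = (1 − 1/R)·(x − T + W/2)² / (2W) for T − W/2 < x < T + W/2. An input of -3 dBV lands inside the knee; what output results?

x − T + W/2 = -3 − (-3) + 2 = 2.
GR = (1 − 1/4) × 2² / 8 = 0.75 × 4 / 8 = 0.375 dB.
Output = -3 − 0.375 = -3.375 dBV.

-3.375 dBV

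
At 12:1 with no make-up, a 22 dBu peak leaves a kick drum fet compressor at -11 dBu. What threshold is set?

Gain reduction = 22 − (-11) = 33 dB; output overshoot = GR / (R − 1) = 33 / 11 = 3 dB.
Threshold = output − output overshoot = -11 − 3 = -14 dBu.

-14 dBu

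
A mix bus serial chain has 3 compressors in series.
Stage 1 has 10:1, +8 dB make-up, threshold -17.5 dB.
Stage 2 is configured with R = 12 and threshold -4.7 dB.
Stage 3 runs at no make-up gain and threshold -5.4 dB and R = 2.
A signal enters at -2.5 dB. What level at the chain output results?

Stage 1: 15 dB above -17.5 dB, reduced 10:1 to 1.5 dB above → -16 dB; +8 dB make-up → -8 dB.
Stage 2: -8 dB ≤ -4.7 dB, so stage 2 doesn't engage; output -8 dB.
Stage 3: below threshold (-8 ≤ -5.4); passes unchanged; output -8 dB.

-8 dB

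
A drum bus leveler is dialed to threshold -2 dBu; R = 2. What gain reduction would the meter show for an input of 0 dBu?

The signal is 2 dB above threshold.
A 2:1 ratio leaves 1 dB of that excess.
So the signal is attenuated by 2 − 1 = 1 dB.

1 dB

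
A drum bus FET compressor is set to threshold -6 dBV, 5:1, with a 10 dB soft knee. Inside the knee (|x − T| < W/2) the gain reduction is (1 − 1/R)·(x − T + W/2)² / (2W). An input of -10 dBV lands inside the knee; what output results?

x − T + W/2 = -10 − (-6) + 5 = 1.
GR = (1 − 1/5) × 1² / 20 = 0.8 × 1 / 20 = 0.04 dB.
Output = -10 − 0.04 = -10.04 dBV.

-10.04 dBV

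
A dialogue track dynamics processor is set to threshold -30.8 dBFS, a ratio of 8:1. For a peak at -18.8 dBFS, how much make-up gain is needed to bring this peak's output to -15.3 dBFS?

Without make-up, output = threshold + overshoot/8 = -30.8 + 1.5 = -29.3 dBFS.
Gap to target: 14 dB.

14 dB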